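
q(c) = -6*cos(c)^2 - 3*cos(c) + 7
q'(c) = 12*sin(c)*cos(c) + 3*sin(c)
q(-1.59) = 7.06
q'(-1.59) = -2.77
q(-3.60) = 4.87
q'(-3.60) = -3.43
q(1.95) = 7.29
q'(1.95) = -1.34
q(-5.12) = 4.87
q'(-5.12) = 7.12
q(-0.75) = 1.59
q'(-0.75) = -8.03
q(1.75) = 7.34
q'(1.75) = 0.85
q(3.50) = 4.55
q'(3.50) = 2.89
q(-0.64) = 0.73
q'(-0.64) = -7.54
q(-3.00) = 4.09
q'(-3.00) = 1.25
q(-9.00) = 4.75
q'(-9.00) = 3.27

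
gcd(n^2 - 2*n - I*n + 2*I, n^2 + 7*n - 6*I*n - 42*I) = 1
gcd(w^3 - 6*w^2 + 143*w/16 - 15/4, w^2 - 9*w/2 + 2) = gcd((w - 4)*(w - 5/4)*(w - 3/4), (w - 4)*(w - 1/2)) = w - 4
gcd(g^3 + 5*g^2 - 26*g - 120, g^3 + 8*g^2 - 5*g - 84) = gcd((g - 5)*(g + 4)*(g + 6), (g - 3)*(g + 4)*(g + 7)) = g + 4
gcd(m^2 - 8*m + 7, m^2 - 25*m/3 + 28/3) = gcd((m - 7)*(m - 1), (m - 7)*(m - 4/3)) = m - 7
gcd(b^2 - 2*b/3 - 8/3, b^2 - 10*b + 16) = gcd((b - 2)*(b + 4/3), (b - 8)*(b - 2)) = b - 2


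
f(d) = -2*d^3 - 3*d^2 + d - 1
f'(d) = -6*d^2 - 6*d + 1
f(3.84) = -154.64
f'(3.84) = -110.51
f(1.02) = -5.22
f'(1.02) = -11.36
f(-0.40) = -1.75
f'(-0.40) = 2.44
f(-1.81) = -0.78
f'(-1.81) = -7.80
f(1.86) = -22.39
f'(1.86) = -30.92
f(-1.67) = -1.72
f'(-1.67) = -5.71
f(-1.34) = -2.91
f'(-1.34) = -1.73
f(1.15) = -6.86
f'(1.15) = -13.84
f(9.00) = -1693.00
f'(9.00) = -539.00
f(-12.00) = 3011.00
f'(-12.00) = -791.00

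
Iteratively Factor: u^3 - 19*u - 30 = (u - 5)*(u^2 + 5*u + 6) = (u - 5)*(u + 2)*(u + 3)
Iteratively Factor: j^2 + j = (j + 1)*(j)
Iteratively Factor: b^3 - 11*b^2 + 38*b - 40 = (b - 2)*(b^2 - 9*b + 20) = (b - 4)*(b - 2)*(b - 5)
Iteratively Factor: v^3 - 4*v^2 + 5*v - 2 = (v - 1)*(v^2 - 3*v + 2) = (v - 1)^2*(v - 2)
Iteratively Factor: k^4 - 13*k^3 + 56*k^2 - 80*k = (k)*(k^3 - 13*k^2 + 56*k - 80) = k*(k - 4)*(k^2 - 9*k + 20) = k*(k - 5)*(k - 4)*(k - 4)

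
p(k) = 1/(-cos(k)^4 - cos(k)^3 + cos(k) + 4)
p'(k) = (-4*sin(k)*cos(k)^3 - 3*sin(k)*cos(k)^2 + sin(k))/(-cos(k)^4 - cos(k)^3 + cos(k) + 4)^2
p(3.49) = 0.32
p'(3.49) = -0.06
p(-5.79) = 0.28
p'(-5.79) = -0.15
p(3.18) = 0.33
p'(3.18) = -0.01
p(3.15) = 0.33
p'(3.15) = -0.00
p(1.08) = 0.23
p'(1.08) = -0.00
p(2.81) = 0.32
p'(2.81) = 0.06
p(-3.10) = 0.33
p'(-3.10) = -0.01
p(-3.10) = 0.33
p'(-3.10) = -0.01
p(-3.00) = 0.33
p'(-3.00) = -0.03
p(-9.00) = 0.32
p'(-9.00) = -0.06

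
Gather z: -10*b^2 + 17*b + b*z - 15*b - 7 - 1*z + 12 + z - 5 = -10*b^2 + b*z + 2*b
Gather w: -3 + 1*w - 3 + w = 2*w - 6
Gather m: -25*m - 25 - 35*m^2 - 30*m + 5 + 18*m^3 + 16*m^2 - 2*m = 18*m^3 - 19*m^2 - 57*m - 20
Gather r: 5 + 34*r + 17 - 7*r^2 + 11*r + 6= -7*r^2 + 45*r + 28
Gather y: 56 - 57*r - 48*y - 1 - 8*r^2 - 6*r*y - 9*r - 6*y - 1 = -8*r^2 - 66*r + y*(-6*r - 54) + 54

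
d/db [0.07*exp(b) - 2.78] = 0.07*exp(b)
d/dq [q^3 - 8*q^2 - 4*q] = 3*q^2 - 16*q - 4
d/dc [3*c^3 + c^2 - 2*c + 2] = 9*c^2 + 2*c - 2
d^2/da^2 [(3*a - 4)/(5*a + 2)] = -260/(5*a + 2)^3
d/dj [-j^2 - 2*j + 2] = -2*j - 2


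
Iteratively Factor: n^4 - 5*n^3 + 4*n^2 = (n)*(n^3 - 5*n^2 + 4*n) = n*(n - 4)*(n^2 - n) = n*(n - 4)*(n - 1)*(n)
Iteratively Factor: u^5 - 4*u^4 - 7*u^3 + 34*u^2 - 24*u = (u + 3)*(u^4 - 7*u^3 + 14*u^2 - 8*u) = (u - 4)*(u + 3)*(u^3 - 3*u^2 + 2*u) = (u - 4)*(u - 1)*(u + 3)*(u^2 - 2*u) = (u - 4)*(u - 2)*(u - 1)*(u + 3)*(u)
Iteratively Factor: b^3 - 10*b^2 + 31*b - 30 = (b - 3)*(b^2 - 7*b + 10) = (b - 5)*(b - 3)*(b - 2)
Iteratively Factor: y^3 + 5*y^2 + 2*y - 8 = (y + 2)*(y^2 + 3*y - 4) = (y + 2)*(y + 4)*(y - 1)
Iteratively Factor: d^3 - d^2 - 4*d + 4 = (d - 1)*(d^2 - 4) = (d - 1)*(d + 2)*(d - 2)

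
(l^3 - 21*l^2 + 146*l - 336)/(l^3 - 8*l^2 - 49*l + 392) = (l - 6)/(l + 7)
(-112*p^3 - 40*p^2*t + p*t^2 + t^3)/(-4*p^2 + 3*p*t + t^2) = (28*p^2 + 3*p*t - t^2)/(p - t)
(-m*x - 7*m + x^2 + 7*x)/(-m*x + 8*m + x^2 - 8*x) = (x + 7)/(x - 8)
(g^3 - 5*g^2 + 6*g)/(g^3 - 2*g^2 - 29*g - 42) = g*(-g^2 + 5*g - 6)/(-g^3 + 2*g^2 + 29*g + 42)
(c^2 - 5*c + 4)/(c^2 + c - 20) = (c - 1)/(c + 5)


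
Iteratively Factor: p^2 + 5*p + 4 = (p + 4)*(p + 1)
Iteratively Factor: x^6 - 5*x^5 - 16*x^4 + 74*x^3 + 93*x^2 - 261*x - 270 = (x + 2)*(x^5 - 7*x^4 - 2*x^3 + 78*x^2 - 63*x - 135) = (x - 5)*(x + 2)*(x^4 - 2*x^3 - 12*x^2 + 18*x + 27) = (x - 5)*(x - 3)*(x + 2)*(x^3 + x^2 - 9*x - 9) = (x - 5)*(x - 3)^2*(x + 2)*(x^2 + 4*x + 3) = (x - 5)*(x - 3)^2*(x + 2)*(x + 3)*(x + 1)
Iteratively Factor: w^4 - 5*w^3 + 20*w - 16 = (w - 2)*(w^3 - 3*w^2 - 6*w + 8) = (w - 4)*(w - 2)*(w^2 + w - 2) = (w - 4)*(w - 2)*(w - 1)*(w + 2)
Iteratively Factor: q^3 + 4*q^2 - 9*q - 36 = (q + 4)*(q^2 - 9) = (q + 3)*(q + 4)*(q - 3)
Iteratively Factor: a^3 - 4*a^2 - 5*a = (a + 1)*(a^2 - 5*a) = a*(a + 1)*(a - 5)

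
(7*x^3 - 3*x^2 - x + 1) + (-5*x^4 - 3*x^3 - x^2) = -5*x^4 + 4*x^3 - 4*x^2 - x + 1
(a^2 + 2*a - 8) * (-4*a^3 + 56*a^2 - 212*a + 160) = -4*a^5 + 48*a^4 - 68*a^3 - 712*a^2 + 2016*a - 1280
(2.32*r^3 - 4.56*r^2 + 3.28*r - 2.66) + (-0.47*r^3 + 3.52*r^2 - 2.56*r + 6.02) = 1.85*r^3 - 1.04*r^2 + 0.72*r + 3.36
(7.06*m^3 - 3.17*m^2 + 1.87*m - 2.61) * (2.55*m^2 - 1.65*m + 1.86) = 18.003*m^5 - 19.7325*m^4 + 23.1306*m^3 - 15.6372*m^2 + 7.7847*m - 4.8546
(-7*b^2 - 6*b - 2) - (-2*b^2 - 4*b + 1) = -5*b^2 - 2*b - 3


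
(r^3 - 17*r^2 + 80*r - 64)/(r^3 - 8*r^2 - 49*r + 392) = (r^2 - 9*r + 8)/(r^2 - 49)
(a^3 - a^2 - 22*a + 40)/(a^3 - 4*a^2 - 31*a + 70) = (a - 4)/(a - 7)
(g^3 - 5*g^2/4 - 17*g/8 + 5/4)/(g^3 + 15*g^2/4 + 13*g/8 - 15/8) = (g - 2)/(g + 3)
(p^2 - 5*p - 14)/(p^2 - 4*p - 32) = (-p^2 + 5*p + 14)/(-p^2 + 4*p + 32)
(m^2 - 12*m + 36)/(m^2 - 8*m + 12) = (m - 6)/(m - 2)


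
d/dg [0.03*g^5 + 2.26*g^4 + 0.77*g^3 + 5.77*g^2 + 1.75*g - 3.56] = 0.15*g^4 + 9.04*g^3 + 2.31*g^2 + 11.54*g + 1.75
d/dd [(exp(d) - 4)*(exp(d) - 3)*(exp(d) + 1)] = (3*exp(2*d) - 12*exp(d) + 5)*exp(d)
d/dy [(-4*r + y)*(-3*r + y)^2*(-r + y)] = -69*r^3 + 86*r^2*y - 33*r*y^2 + 4*y^3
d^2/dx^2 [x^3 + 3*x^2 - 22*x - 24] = 6*x + 6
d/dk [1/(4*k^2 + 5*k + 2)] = (-8*k - 5)/(4*k^2 + 5*k + 2)^2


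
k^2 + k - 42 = (k - 6)*(k + 7)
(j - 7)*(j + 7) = j^2 - 49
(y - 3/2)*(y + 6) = y^2 + 9*y/2 - 9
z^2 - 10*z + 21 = (z - 7)*(z - 3)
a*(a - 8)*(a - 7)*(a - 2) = a^4 - 17*a^3 + 86*a^2 - 112*a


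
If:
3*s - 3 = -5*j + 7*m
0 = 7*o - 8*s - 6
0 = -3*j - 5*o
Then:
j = -40*s/21 - 10/7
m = -137*s/147 - 71/49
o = 8*s/7 + 6/7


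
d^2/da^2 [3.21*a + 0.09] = 0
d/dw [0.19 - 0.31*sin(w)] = -0.31*cos(w)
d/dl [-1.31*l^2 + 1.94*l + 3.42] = 1.94 - 2.62*l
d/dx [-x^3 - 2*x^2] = x*(-3*x - 4)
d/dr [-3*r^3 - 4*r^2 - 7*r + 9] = -9*r^2 - 8*r - 7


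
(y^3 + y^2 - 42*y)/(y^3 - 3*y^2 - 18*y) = (y + 7)/(y + 3)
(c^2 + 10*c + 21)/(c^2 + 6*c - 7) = (c + 3)/(c - 1)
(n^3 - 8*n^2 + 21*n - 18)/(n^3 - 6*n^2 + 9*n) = (n - 2)/n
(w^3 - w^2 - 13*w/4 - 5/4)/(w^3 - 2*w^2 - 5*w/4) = (w + 1)/w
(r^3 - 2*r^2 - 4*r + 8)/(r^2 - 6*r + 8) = (r^2 - 4)/(r - 4)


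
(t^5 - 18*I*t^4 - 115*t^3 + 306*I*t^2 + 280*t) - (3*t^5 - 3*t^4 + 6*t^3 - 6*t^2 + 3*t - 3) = -2*t^5 + 3*t^4 - 18*I*t^4 - 121*t^3 + 6*t^2 + 306*I*t^2 + 277*t + 3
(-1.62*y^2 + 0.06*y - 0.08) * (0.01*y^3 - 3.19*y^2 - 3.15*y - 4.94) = -0.0162*y^5 + 5.1684*y^4 + 4.9108*y^3 + 8.069*y^2 - 0.0444*y + 0.3952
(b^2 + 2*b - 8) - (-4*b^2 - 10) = 5*b^2 + 2*b + 2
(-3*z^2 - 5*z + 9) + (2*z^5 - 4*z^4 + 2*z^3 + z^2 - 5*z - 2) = 2*z^5 - 4*z^4 + 2*z^3 - 2*z^2 - 10*z + 7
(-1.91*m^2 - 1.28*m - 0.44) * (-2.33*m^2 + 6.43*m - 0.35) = 4.4503*m^4 - 9.2989*m^3 - 6.5367*m^2 - 2.3812*m + 0.154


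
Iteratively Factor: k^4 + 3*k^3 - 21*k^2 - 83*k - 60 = (k + 4)*(k^3 - k^2 - 17*k - 15) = (k + 3)*(k + 4)*(k^2 - 4*k - 5) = (k + 1)*(k + 3)*(k + 4)*(k - 5)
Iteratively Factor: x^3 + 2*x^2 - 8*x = (x)*(x^2 + 2*x - 8) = x*(x - 2)*(x + 4)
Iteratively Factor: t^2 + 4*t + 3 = (t + 3)*(t + 1)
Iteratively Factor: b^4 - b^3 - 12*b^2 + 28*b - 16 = (b + 4)*(b^3 - 5*b^2 + 8*b - 4) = (b - 2)*(b + 4)*(b^2 - 3*b + 2) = (b - 2)^2*(b + 4)*(b - 1)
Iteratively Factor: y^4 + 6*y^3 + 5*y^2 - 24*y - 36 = (y - 2)*(y^3 + 8*y^2 + 21*y + 18) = (y - 2)*(y + 3)*(y^2 + 5*y + 6) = (y - 2)*(y + 3)^2*(y + 2)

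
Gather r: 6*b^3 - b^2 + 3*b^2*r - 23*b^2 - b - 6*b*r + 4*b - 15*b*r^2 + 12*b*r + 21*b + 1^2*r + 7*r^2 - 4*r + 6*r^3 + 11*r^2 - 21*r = 6*b^3 - 24*b^2 + 24*b + 6*r^3 + r^2*(18 - 15*b) + r*(3*b^2 + 6*b - 24)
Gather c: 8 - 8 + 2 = 2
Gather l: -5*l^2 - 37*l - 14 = -5*l^2 - 37*l - 14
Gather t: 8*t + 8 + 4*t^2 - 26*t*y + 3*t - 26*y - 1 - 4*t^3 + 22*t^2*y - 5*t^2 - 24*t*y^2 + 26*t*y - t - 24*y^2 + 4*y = -4*t^3 + t^2*(22*y - 1) + t*(10 - 24*y^2) - 24*y^2 - 22*y + 7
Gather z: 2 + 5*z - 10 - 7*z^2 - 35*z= -7*z^2 - 30*z - 8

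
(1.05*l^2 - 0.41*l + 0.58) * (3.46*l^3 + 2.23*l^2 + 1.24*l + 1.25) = 3.633*l^5 + 0.9229*l^4 + 2.3945*l^3 + 2.0975*l^2 + 0.2067*l + 0.725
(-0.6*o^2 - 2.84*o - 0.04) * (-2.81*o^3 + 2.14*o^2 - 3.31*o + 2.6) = 1.686*o^5 + 6.6964*o^4 - 3.9792*o^3 + 7.7548*o^2 - 7.2516*o - 0.104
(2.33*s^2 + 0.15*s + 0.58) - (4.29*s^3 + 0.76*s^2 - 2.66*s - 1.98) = -4.29*s^3 + 1.57*s^2 + 2.81*s + 2.56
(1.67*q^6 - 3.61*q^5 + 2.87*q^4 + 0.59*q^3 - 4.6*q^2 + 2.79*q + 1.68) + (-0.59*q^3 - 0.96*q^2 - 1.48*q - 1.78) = 1.67*q^6 - 3.61*q^5 + 2.87*q^4 - 5.56*q^2 + 1.31*q - 0.1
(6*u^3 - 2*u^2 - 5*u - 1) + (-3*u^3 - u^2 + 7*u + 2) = 3*u^3 - 3*u^2 + 2*u + 1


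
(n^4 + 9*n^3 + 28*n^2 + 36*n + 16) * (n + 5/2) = n^5 + 23*n^4/2 + 101*n^3/2 + 106*n^2 + 106*n + 40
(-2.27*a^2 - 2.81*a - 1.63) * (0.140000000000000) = -0.3178*a^2 - 0.3934*a - 0.2282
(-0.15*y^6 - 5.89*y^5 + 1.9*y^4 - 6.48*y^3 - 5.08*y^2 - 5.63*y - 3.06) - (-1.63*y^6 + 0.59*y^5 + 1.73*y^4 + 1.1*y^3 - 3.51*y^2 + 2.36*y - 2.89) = 1.48*y^6 - 6.48*y^5 + 0.17*y^4 - 7.58*y^3 - 1.57*y^2 - 7.99*y - 0.17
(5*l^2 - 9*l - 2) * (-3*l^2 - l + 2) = -15*l^4 + 22*l^3 + 25*l^2 - 16*l - 4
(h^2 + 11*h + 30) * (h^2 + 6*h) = h^4 + 17*h^3 + 96*h^2 + 180*h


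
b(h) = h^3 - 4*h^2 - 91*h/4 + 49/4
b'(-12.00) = 505.25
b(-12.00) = -2018.75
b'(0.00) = -22.75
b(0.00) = 12.25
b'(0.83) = -27.32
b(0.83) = -8.82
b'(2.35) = -24.98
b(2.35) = -50.32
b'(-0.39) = -19.17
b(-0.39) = 20.45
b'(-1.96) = 4.45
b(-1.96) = 33.94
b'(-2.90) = 25.68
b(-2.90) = 20.20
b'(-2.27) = 10.87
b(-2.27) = 31.58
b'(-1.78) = 1.00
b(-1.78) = 34.43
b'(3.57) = -13.08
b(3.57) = -74.45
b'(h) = 3*h^2 - 8*h - 91/4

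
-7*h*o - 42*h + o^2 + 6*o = (-7*h + o)*(o + 6)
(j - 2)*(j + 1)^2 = j^3 - 3*j - 2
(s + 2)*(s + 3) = s^2 + 5*s + 6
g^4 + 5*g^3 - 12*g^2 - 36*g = g*(g - 3)*(g + 2)*(g + 6)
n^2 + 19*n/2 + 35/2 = (n + 5/2)*(n + 7)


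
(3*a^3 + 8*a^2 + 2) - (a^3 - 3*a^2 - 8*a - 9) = 2*a^3 + 11*a^2 + 8*a + 11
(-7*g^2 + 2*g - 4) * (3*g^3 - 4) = -21*g^5 + 6*g^4 - 12*g^3 + 28*g^2 - 8*g + 16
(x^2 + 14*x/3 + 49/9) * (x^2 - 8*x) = x^4 - 10*x^3/3 - 287*x^2/9 - 392*x/9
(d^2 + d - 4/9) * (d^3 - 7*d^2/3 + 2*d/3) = d^5 - 4*d^4/3 - 19*d^3/9 + 46*d^2/27 - 8*d/27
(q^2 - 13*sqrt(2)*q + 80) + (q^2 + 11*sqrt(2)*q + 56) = 2*q^2 - 2*sqrt(2)*q + 136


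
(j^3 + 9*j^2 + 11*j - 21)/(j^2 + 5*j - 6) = (j^2 + 10*j + 21)/(j + 6)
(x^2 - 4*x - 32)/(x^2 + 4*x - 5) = (x^2 - 4*x - 32)/(x^2 + 4*x - 5)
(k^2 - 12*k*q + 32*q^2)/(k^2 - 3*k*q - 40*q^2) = (k - 4*q)/(k + 5*q)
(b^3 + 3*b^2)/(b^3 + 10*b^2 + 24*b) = b*(b + 3)/(b^2 + 10*b + 24)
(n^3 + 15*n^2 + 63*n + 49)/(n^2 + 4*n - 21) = (n^2 + 8*n + 7)/(n - 3)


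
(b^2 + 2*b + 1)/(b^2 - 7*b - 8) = (b + 1)/(b - 8)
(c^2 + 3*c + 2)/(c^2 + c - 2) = (c + 1)/(c - 1)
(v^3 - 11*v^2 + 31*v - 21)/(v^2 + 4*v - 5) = (v^2 - 10*v + 21)/(v + 5)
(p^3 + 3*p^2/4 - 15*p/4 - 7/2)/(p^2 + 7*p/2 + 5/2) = (4*p^2 - p - 14)/(2*(2*p + 5))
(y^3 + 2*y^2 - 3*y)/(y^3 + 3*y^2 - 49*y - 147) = y*(y - 1)/(y^2 - 49)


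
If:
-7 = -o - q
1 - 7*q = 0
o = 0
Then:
No Solution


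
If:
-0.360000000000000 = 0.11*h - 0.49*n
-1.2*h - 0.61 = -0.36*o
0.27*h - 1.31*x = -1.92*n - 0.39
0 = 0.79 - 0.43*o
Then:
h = 0.04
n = 0.74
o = 1.84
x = 1.40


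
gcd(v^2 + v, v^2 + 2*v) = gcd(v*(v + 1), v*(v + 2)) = v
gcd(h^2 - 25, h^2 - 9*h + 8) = 1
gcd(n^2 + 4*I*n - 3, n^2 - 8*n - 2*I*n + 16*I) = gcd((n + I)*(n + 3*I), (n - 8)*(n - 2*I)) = 1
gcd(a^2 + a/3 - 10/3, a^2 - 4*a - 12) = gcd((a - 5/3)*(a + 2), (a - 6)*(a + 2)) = a + 2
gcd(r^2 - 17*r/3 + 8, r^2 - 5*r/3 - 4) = r - 3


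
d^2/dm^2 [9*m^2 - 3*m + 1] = 18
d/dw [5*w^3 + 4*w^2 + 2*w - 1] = 15*w^2 + 8*w + 2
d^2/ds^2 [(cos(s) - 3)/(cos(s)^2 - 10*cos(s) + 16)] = (-9*(1 - cos(2*s))^2*cos(s)/4 + (1 - cos(2*s))^2/2 + 629*cos(s)/2 - 33*cos(2*s) + cos(5*s)/2 - 219)/((cos(s) - 8)^3*(cos(s) - 2)^3)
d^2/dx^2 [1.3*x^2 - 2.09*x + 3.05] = 2.60000000000000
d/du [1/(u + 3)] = -1/(u + 3)^2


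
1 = 1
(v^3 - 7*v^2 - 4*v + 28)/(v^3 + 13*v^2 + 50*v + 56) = (v^2 - 9*v + 14)/(v^2 + 11*v + 28)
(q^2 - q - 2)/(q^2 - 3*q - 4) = (q - 2)/(q - 4)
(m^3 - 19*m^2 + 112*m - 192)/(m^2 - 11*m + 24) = m - 8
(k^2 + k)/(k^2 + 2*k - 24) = k*(k + 1)/(k^2 + 2*k - 24)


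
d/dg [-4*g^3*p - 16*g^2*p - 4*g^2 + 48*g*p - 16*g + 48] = -12*g^2*p - 32*g*p - 8*g + 48*p - 16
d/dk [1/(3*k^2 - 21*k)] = (7 - 2*k)/(3*k^2*(k - 7)^2)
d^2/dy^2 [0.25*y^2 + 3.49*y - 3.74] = 0.500000000000000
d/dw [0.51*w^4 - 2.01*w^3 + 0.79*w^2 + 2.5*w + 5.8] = 2.04*w^3 - 6.03*w^2 + 1.58*w + 2.5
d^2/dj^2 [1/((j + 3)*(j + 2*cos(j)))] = 2*((1 - 2*sin(j))*(j + 3)*(j + 2*cos(j)) + (j + 3)^2*(j + 2*cos(j))*cos(j) + (j + 3)^2*(2*sin(j) - 1)^2 + (j + 2*cos(j))^2)/((j + 3)^3*(j + 2*cos(j))^3)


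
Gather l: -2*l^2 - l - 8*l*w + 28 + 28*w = -2*l^2 + l*(-8*w - 1) + 28*w + 28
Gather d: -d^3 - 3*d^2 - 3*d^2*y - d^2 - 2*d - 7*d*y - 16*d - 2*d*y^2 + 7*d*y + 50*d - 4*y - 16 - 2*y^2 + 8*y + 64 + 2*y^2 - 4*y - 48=-d^3 + d^2*(-3*y - 4) + d*(32 - 2*y^2)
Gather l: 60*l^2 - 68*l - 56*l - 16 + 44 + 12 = 60*l^2 - 124*l + 40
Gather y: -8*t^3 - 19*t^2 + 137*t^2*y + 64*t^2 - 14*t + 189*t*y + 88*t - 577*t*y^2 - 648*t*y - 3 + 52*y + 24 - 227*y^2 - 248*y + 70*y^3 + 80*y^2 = -8*t^3 + 45*t^2 + 74*t + 70*y^3 + y^2*(-577*t - 147) + y*(137*t^2 - 459*t - 196) + 21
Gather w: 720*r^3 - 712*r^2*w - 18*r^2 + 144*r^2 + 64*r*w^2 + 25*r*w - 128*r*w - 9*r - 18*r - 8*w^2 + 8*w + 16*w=720*r^3 + 126*r^2 - 27*r + w^2*(64*r - 8) + w*(-712*r^2 - 103*r + 24)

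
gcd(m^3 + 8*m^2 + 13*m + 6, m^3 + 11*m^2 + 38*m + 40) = 1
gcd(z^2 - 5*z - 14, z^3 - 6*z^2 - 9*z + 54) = 1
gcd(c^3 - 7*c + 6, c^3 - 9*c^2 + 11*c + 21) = 1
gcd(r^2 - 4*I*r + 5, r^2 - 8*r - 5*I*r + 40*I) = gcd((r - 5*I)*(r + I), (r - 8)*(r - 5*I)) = r - 5*I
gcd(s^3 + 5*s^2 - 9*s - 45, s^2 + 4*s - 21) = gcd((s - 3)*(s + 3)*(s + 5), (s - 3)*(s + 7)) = s - 3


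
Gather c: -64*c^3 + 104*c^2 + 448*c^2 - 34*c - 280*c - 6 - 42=-64*c^3 + 552*c^2 - 314*c - 48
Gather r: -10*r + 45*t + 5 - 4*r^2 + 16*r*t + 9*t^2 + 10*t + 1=-4*r^2 + r*(16*t - 10) + 9*t^2 + 55*t + 6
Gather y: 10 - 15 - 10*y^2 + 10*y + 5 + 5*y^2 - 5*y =-5*y^2 + 5*y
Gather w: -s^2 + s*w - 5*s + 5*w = -s^2 - 5*s + w*(s + 5)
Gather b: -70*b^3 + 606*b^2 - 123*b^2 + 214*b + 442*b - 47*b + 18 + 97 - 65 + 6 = -70*b^3 + 483*b^2 + 609*b + 56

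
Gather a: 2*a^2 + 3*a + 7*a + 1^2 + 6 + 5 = 2*a^2 + 10*a + 12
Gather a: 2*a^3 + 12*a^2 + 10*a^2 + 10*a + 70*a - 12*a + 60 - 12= 2*a^3 + 22*a^2 + 68*a + 48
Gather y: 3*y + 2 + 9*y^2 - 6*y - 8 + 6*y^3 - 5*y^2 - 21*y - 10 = 6*y^3 + 4*y^2 - 24*y - 16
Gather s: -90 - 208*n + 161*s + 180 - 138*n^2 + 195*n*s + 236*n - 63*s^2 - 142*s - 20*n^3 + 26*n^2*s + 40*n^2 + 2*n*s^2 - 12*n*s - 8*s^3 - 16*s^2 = -20*n^3 - 98*n^2 + 28*n - 8*s^3 + s^2*(2*n - 79) + s*(26*n^2 + 183*n + 19) + 90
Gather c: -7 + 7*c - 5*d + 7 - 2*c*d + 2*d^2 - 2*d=c*(7 - 2*d) + 2*d^2 - 7*d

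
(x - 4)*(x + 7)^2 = x^3 + 10*x^2 - 7*x - 196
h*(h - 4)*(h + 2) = h^3 - 2*h^2 - 8*h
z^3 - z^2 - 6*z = z*(z - 3)*(z + 2)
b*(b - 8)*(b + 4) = b^3 - 4*b^2 - 32*b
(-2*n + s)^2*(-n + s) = -4*n^3 + 8*n^2*s - 5*n*s^2 + s^3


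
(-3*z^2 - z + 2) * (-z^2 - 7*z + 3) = 3*z^4 + 22*z^3 - 4*z^2 - 17*z + 6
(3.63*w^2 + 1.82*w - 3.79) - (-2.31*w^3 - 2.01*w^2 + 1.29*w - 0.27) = 2.31*w^3 + 5.64*w^2 + 0.53*w - 3.52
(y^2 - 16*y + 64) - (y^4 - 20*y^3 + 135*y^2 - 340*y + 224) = -y^4 + 20*y^3 - 134*y^2 + 324*y - 160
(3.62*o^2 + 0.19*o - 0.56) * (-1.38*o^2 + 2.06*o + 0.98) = -4.9956*o^4 + 7.195*o^3 + 4.7118*o^2 - 0.9674*o - 0.5488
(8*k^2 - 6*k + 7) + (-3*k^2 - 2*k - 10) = 5*k^2 - 8*k - 3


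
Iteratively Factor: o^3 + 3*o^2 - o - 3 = (o + 1)*(o^2 + 2*o - 3) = (o - 1)*(o + 1)*(o + 3)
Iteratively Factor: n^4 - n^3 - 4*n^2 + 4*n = (n - 1)*(n^3 - 4*n) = n*(n - 1)*(n^2 - 4) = n*(n - 1)*(n + 2)*(n - 2)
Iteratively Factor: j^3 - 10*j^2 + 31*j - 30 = (j - 5)*(j^2 - 5*j + 6) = (j - 5)*(j - 2)*(j - 3)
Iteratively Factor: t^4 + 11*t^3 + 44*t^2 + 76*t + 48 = (t + 2)*(t^3 + 9*t^2 + 26*t + 24) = (t + 2)*(t + 3)*(t^2 + 6*t + 8) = (t + 2)*(t + 3)*(t + 4)*(t + 2)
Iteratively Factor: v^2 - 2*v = (v - 2)*(v)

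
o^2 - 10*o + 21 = (o - 7)*(o - 3)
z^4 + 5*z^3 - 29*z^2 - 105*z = z*(z - 5)*(z + 3)*(z + 7)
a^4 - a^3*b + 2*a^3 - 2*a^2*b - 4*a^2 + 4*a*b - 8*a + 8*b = (a - 2)*(a + 2)^2*(a - b)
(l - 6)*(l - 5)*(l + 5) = l^3 - 6*l^2 - 25*l + 150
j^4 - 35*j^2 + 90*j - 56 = (j - 4)*(j - 2)*(j - 1)*(j + 7)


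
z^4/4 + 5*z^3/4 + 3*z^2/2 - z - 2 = (z/2 + 1)^2*(z - 1)*(z + 2)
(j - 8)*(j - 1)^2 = j^3 - 10*j^2 + 17*j - 8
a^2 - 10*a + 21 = (a - 7)*(a - 3)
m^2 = m^2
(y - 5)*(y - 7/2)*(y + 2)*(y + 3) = y^4 - 7*y^3/2 - 19*y^2 + 73*y/2 + 105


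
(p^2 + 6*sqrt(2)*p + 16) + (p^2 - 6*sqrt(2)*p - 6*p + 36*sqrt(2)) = 2*p^2 - 6*p + 16 + 36*sqrt(2)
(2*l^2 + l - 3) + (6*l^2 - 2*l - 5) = 8*l^2 - l - 8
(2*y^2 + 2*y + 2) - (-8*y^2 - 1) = 10*y^2 + 2*y + 3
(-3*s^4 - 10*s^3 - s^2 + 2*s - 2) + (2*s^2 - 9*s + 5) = -3*s^4 - 10*s^3 + s^2 - 7*s + 3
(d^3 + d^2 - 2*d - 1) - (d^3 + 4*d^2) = -3*d^2 - 2*d - 1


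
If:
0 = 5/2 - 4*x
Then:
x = 5/8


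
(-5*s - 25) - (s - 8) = -6*s - 17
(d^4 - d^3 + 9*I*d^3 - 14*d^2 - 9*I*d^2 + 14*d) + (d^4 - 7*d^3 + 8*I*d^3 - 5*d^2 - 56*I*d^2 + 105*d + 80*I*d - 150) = 2*d^4 - 8*d^3 + 17*I*d^3 - 19*d^2 - 65*I*d^2 + 119*d + 80*I*d - 150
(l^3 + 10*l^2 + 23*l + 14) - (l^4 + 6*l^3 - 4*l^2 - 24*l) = -l^4 - 5*l^3 + 14*l^2 + 47*l + 14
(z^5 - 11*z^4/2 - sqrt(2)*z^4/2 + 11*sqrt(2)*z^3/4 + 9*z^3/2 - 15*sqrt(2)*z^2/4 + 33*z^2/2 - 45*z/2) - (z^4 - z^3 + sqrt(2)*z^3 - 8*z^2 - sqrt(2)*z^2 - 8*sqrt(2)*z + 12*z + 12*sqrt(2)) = z^5 - 13*z^4/2 - sqrt(2)*z^4/2 + 7*sqrt(2)*z^3/4 + 11*z^3/2 - 11*sqrt(2)*z^2/4 + 49*z^2/2 - 69*z/2 + 8*sqrt(2)*z - 12*sqrt(2)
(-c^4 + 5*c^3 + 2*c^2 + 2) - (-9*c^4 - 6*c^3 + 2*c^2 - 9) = 8*c^4 + 11*c^3 + 11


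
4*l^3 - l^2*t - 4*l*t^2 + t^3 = (-4*l + t)*(-l + t)*(l + t)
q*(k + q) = k*q + q^2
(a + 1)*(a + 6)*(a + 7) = a^3 + 14*a^2 + 55*a + 42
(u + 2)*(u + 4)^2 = u^3 + 10*u^2 + 32*u + 32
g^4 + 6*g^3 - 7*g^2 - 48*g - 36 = (g - 3)*(g + 1)*(g + 2)*(g + 6)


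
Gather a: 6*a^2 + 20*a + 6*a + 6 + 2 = 6*a^2 + 26*a + 8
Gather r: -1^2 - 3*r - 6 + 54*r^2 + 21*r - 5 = 54*r^2 + 18*r - 12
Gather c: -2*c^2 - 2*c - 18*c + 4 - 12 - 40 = -2*c^2 - 20*c - 48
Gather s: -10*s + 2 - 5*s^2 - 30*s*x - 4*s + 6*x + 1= -5*s^2 + s*(-30*x - 14) + 6*x + 3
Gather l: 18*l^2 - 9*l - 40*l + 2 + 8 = 18*l^2 - 49*l + 10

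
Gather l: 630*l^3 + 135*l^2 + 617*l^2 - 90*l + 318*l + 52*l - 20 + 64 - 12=630*l^3 + 752*l^2 + 280*l + 32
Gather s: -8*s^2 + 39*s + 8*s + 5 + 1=-8*s^2 + 47*s + 6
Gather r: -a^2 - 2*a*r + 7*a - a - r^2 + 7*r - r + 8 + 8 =-a^2 + 6*a - r^2 + r*(6 - 2*a) + 16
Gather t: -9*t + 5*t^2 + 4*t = 5*t^2 - 5*t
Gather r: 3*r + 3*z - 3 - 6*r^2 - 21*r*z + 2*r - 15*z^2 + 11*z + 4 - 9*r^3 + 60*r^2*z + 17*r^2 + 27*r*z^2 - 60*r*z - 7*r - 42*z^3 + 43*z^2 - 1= -9*r^3 + r^2*(60*z + 11) + r*(27*z^2 - 81*z - 2) - 42*z^3 + 28*z^2 + 14*z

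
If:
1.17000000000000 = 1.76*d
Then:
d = 0.66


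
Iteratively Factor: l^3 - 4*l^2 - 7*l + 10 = (l + 2)*(l^2 - 6*l + 5) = (l - 1)*(l + 2)*(l - 5)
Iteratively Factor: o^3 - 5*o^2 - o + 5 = (o + 1)*(o^2 - 6*o + 5) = (o - 5)*(o + 1)*(o - 1)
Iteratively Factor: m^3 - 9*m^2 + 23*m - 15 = (m - 3)*(m^2 - 6*m + 5) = (m - 3)*(m - 1)*(m - 5)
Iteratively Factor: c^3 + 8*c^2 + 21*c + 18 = (c + 3)*(c^2 + 5*c + 6) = (c + 3)^2*(c + 2)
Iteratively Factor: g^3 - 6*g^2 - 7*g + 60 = (g - 4)*(g^2 - 2*g - 15) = (g - 4)*(g + 3)*(g - 5)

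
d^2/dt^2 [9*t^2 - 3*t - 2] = 18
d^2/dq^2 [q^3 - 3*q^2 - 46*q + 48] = 6*q - 6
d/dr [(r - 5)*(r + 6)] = 2*r + 1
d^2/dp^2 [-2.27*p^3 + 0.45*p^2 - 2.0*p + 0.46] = 0.9 - 13.62*p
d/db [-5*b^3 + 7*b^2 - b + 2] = -15*b^2 + 14*b - 1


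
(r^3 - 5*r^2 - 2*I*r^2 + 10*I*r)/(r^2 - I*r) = (r^2 - 5*r - 2*I*r + 10*I)/(r - I)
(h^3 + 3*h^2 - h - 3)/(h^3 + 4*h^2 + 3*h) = (h - 1)/h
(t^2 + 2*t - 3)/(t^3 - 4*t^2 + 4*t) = (t^2 + 2*t - 3)/(t*(t^2 - 4*t + 4))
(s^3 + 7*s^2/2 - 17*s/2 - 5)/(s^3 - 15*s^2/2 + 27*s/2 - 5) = (2*s^2 + 11*s + 5)/(2*s^2 - 11*s + 5)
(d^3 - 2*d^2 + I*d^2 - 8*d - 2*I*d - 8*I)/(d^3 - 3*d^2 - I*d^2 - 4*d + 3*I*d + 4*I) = (d^2 + d*(2 + I) + 2*I)/(d^2 + d*(1 - I) - I)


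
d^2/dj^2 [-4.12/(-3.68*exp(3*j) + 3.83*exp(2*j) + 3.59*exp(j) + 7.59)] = ((-136.4544*exp(2*j) + 63.1184*exp(j) + 14.7908)*(-3.68*exp(3*j) + 3.83*exp(2*j) + 3.59*exp(j) + 7.59) - 4.12*(-22.08*exp(2*j) + 15.32*exp(j) + 7.18)*(-11.04*exp(2*j) + 7.66*exp(j) + 3.59)*exp(j))*exp(j)/(-3.68*exp(3*j) + 3.83*exp(2*j) + 3.59*exp(j) + 7.59)^3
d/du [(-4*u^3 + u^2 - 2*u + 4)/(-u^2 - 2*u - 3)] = 2*(2*u^4 + 8*u^3 + 16*u^2 + u + 7)/(u^4 + 4*u^3 + 10*u^2 + 12*u + 9)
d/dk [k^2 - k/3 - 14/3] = 2*k - 1/3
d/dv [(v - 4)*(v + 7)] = 2*v + 3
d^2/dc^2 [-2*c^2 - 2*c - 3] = -4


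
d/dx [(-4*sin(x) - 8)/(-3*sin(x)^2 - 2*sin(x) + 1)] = 4*(-12*sin(x) + 3*cos(x)^2 - 8)*cos(x)/(3*sin(x)^2 + 2*sin(x) - 1)^2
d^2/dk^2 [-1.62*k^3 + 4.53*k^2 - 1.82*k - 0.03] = 9.06 - 9.72*k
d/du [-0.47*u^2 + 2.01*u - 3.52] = 2.01 - 0.94*u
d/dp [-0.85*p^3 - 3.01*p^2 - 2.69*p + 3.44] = -2.55*p^2 - 6.02*p - 2.69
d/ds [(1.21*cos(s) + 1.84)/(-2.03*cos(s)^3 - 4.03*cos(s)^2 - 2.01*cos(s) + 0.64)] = -(4.9126*cos(s)^3 + 16.0819*cos(s)^2 + 14.8304*cos(s) + 4.4728)*sin(s)/(2.03*cos(s)^3 + 4.03*cos(s)^2 + 2.01*cos(s) - 0.64)^2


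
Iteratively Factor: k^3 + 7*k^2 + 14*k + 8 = (k + 1)*(k^2 + 6*k + 8) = (k + 1)*(k + 2)*(k + 4)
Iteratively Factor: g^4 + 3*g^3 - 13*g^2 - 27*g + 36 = (g + 4)*(g^3 - g^2 - 9*g + 9) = (g + 3)*(g + 4)*(g^2 - 4*g + 3) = (g - 3)*(g + 3)*(g + 4)*(g - 1)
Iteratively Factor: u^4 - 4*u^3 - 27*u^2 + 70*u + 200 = (u - 5)*(u^3 + u^2 - 22*u - 40) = (u - 5)^2*(u^2 + 6*u + 8) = (u - 5)^2*(u + 2)*(u + 4)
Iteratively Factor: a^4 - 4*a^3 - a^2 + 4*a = (a - 4)*(a^3 - a) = a*(a - 4)*(a^2 - 1) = a*(a - 4)*(a - 1)*(a + 1)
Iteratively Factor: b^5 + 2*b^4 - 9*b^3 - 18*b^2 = (b + 2)*(b^4 - 9*b^2) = (b + 2)*(b + 3)*(b^3 - 3*b^2) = b*(b + 2)*(b + 3)*(b^2 - 3*b) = b*(b - 3)*(b + 2)*(b + 3)*(b)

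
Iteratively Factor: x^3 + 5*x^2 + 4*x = (x)*(x^2 + 5*x + 4) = x*(x + 1)*(x + 4)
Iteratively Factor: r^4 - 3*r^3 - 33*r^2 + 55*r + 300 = (r + 4)*(r^3 - 7*r^2 - 5*r + 75) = (r + 3)*(r + 4)*(r^2 - 10*r + 25) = (r - 5)*(r + 3)*(r + 4)*(r - 5)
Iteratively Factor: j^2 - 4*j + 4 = (j - 2)*(j - 2)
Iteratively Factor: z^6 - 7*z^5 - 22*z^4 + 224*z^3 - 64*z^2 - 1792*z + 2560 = (z - 4)*(z^5 - 3*z^4 - 34*z^3 + 88*z^2 + 288*z - 640) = (z - 4)*(z + 4)*(z^4 - 7*z^3 - 6*z^2 + 112*z - 160) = (z - 4)^2*(z + 4)*(z^3 - 3*z^2 - 18*z + 40) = (z - 4)^2*(z - 2)*(z + 4)*(z^2 - z - 20) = (z - 5)*(z - 4)^2*(z - 2)*(z + 4)*(z + 4)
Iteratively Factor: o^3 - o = (o)*(o^2 - 1) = o*(o + 1)*(o - 1)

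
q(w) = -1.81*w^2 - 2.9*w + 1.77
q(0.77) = -1.54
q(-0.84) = 2.93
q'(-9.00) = 29.68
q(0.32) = 0.66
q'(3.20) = -14.48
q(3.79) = -35.22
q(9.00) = -170.94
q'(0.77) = -5.69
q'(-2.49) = 6.11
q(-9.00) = -118.74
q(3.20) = -26.04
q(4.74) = -52.64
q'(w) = -3.62*w - 2.9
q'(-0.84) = 0.14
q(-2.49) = -2.23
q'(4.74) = -20.06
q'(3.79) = -16.62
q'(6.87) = -27.77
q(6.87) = -103.58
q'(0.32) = -4.06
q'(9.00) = -35.48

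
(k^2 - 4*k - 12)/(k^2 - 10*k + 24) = (k + 2)/(k - 4)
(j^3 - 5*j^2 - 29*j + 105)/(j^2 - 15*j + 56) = (j^2 + 2*j - 15)/(j - 8)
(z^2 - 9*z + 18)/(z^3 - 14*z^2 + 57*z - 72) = (z - 6)/(z^2 - 11*z + 24)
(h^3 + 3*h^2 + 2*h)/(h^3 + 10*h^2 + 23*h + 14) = h/(h + 7)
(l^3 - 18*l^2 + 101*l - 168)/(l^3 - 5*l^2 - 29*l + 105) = (l - 8)/(l + 5)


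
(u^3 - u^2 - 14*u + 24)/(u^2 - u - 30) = (-u^3 + u^2 + 14*u - 24)/(-u^2 + u + 30)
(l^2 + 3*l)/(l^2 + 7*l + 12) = l/(l + 4)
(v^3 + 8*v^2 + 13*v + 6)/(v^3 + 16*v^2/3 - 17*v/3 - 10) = 3*(v + 1)/(3*v - 5)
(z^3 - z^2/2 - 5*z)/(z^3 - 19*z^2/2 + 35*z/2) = (z + 2)/(z - 7)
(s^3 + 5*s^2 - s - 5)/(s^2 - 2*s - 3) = (s^2 + 4*s - 5)/(s - 3)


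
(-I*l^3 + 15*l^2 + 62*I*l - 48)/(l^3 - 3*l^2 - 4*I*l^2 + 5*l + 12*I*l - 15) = (-I*l^2 + 14*l + 48*I)/(l^2 - l*(3 + 5*I) + 15*I)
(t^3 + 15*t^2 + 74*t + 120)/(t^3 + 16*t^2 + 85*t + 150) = (t + 4)/(t + 5)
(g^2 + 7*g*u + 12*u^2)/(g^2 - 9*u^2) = (-g - 4*u)/(-g + 3*u)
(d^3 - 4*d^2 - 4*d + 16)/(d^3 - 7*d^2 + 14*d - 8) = (d + 2)/(d - 1)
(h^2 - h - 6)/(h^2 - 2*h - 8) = (h - 3)/(h - 4)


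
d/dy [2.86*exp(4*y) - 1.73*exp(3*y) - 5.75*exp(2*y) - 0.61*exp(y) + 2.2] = (11.44*exp(3*y) - 5.19*exp(2*y) - 11.5*exp(y) - 0.61)*exp(y)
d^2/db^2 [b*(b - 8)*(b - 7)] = 6*b - 30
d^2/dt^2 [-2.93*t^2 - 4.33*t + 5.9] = -5.86000000000000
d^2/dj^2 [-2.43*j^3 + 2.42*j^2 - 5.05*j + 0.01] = 4.84 - 14.58*j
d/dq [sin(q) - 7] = cos(q)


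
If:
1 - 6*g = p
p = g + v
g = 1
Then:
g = 1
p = -5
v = -6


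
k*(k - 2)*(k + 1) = k^3 - k^2 - 2*k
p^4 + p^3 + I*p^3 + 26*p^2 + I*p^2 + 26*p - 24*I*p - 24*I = (p + 1)*(p - 4*I)*(p - I)*(p + 6*I)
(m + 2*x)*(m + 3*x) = m^2 + 5*m*x + 6*x^2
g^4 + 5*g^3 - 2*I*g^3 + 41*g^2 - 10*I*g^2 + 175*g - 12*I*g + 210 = (g + 2)*(g + 3)*(g - 7*I)*(g + 5*I)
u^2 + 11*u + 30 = (u + 5)*(u + 6)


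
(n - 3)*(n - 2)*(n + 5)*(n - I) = n^4 - I*n^3 - 19*n^2 + 30*n + 19*I*n - 30*I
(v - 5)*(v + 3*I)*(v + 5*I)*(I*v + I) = I*v^4 - 8*v^3 - 4*I*v^3 + 32*v^2 - 20*I*v^2 + 40*v + 60*I*v + 75*I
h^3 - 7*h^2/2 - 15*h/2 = h*(h - 5)*(h + 3/2)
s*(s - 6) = s^2 - 6*s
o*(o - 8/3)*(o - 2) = o^3 - 14*o^2/3 + 16*o/3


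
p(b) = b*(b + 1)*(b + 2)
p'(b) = b*(b + 1) + b*(b + 2) + (b + 1)*(b + 2)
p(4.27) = 141.09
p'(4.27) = 82.32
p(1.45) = 12.26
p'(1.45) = 17.01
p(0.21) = 0.56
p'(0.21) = 3.39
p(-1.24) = 0.23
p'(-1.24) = -0.83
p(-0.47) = -0.38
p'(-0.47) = -0.16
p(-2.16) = -0.40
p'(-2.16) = 3.04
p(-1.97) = 0.06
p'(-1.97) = 1.82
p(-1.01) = 0.01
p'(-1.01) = -1.00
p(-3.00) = -6.00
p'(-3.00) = 11.00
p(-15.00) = -2730.00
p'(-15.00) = 587.00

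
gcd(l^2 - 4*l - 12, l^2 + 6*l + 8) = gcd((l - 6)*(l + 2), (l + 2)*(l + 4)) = l + 2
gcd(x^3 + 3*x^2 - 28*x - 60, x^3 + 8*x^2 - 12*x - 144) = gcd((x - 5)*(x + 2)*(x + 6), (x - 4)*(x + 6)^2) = x + 6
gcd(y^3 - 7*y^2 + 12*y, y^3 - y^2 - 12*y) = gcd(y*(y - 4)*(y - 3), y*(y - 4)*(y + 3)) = y^2 - 4*y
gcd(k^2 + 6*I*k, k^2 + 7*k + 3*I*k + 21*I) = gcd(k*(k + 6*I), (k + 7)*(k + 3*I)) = 1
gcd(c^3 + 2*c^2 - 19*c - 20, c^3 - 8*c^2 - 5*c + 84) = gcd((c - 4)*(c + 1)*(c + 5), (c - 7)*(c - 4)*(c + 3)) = c - 4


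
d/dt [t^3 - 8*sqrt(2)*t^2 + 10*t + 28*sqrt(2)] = 3*t^2 - 16*sqrt(2)*t + 10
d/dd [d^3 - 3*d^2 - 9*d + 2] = 3*d^2 - 6*d - 9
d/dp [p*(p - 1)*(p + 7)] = 3*p^2 + 12*p - 7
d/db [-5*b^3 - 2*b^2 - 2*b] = -15*b^2 - 4*b - 2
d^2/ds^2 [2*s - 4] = 0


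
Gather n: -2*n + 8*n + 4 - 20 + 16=6*n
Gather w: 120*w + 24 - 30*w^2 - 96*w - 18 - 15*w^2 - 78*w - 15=-45*w^2 - 54*w - 9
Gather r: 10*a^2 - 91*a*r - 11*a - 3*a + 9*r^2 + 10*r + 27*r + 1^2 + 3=10*a^2 - 14*a + 9*r^2 + r*(37 - 91*a) + 4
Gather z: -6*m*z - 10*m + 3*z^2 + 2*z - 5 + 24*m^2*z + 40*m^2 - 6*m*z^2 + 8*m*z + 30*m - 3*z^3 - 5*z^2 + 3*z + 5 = 40*m^2 + 20*m - 3*z^3 + z^2*(-6*m - 2) + z*(24*m^2 + 2*m + 5)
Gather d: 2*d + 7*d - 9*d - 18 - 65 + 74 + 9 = 0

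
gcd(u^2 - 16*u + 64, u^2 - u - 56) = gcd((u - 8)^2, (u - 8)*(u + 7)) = u - 8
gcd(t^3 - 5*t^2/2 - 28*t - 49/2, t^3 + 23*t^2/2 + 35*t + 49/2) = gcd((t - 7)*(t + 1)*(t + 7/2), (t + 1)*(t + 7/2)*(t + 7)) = t^2 + 9*t/2 + 7/2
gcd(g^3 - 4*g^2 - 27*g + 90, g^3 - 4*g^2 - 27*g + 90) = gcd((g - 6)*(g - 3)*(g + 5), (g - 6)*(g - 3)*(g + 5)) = g^3 - 4*g^2 - 27*g + 90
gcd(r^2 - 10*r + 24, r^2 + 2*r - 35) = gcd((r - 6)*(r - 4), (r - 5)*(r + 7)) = 1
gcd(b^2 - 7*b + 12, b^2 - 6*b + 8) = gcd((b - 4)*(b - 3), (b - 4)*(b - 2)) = b - 4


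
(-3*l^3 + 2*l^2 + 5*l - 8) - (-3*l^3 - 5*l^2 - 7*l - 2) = 7*l^2 + 12*l - 6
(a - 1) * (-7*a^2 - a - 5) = -7*a^3 + 6*a^2 - 4*a + 5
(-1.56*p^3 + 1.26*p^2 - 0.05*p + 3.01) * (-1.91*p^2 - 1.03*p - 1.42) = 2.9796*p^5 - 0.7998*p^4 + 1.0129*p^3 - 7.4868*p^2 - 3.0293*p - 4.2742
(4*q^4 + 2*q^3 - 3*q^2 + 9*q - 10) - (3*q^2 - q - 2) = 4*q^4 + 2*q^3 - 6*q^2 + 10*q - 8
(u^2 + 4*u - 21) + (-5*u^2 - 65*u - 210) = -4*u^2 - 61*u - 231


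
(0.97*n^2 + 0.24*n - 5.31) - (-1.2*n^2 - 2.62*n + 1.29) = 2.17*n^2 + 2.86*n - 6.6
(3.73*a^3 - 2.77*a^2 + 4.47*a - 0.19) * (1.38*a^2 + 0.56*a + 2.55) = 5.1474*a^5 - 1.7338*a^4 + 14.1289*a^3 - 4.8225*a^2 + 11.2921*a - 0.4845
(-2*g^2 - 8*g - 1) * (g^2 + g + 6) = -2*g^4 - 10*g^3 - 21*g^2 - 49*g - 6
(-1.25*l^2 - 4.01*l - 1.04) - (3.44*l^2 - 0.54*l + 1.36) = -4.69*l^2 - 3.47*l - 2.4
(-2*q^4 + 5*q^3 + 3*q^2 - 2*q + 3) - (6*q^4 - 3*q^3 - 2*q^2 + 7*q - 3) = -8*q^4 + 8*q^3 + 5*q^2 - 9*q + 6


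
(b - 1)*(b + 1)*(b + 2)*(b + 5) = b^4 + 7*b^3 + 9*b^2 - 7*b - 10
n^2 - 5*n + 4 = (n - 4)*(n - 1)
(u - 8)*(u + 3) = u^2 - 5*u - 24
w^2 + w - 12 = (w - 3)*(w + 4)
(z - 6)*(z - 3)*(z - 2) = z^3 - 11*z^2 + 36*z - 36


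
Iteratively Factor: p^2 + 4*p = (p)*(p + 4)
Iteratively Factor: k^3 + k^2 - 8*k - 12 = (k - 3)*(k^2 + 4*k + 4) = (k - 3)*(k + 2)*(k + 2)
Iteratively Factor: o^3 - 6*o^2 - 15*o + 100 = (o - 5)*(o^2 - o - 20) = (o - 5)^2*(o + 4)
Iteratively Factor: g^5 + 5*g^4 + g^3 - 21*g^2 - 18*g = (g + 3)*(g^4 + 2*g^3 - 5*g^2 - 6*g) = (g + 3)^2*(g^3 - g^2 - 2*g) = (g - 2)*(g + 3)^2*(g^2 + g) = g*(g - 2)*(g + 3)^2*(g + 1)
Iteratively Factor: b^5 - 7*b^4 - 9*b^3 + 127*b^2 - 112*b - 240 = (b - 5)*(b^4 - 2*b^3 - 19*b^2 + 32*b + 48) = (b - 5)*(b + 1)*(b^3 - 3*b^2 - 16*b + 48) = (b - 5)*(b - 4)*(b + 1)*(b^2 + b - 12) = (b - 5)*(b - 4)*(b - 3)*(b + 1)*(b + 4)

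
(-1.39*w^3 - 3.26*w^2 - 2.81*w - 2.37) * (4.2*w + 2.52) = -5.838*w^4 - 17.1948*w^3 - 20.0172*w^2 - 17.0352*w - 5.9724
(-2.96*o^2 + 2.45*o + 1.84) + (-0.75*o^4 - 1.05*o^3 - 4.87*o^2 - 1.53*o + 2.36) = -0.75*o^4 - 1.05*o^3 - 7.83*o^2 + 0.92*o + 4.2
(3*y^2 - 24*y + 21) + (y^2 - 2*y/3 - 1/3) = 4*y^2 - 74*y/3 + 62/3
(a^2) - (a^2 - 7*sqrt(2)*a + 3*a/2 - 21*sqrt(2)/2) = -3*a/2 + 7*sqrt(2)*a + 21*sqrt(2)/2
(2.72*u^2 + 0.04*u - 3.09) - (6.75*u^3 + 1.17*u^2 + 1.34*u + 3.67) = -6.75*u^3 + 1.55*u^2 - 1.3*u - 6.76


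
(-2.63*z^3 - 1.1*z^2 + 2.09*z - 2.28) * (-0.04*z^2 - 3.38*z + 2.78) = 0.1052*z^5 + 8.9334*z^4 - 3.677*z^3 - 10.031*z^2 + 13.5166*z - 6.3384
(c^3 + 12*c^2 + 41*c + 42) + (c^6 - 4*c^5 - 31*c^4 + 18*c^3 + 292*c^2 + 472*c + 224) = c^6 - 4*c^5 - 31*c^4 + 19*c^3 + 304*c^2 + 513*c + 266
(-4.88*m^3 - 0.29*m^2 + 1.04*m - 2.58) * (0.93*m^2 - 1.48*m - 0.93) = -4.5384*m^5 + 6.9527*m^4 + 5.9348*m^3 - 3.6689*m^2 + 2.8512*m + 2.3994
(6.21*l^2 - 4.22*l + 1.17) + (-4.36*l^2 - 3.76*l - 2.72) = 1.85*l^2 - 7.98*l - 1.55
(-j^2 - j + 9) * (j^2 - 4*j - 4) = -j^4 + 3*j^3 + 17*j^2 - 32*j - 36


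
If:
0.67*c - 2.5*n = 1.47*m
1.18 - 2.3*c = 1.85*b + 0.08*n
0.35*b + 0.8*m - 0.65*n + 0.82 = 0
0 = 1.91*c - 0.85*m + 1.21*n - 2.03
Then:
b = 0.04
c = 0.46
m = -0.64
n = 0.50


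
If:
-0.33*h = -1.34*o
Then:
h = 4.06060606060606*o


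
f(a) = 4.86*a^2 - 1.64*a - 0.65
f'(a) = 9.72*a - 1.64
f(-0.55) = 1.72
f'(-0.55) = -6.99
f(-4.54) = 106.97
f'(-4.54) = -45.77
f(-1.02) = 6.08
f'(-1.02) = -11.55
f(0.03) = -0.69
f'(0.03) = -1.35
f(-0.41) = 0.84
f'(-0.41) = -5.63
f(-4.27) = 94.96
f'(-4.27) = -43.14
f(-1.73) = 16.73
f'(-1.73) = -18.46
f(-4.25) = 94.10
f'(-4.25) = -42.95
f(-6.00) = 184.15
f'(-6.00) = -59.96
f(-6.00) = 184.15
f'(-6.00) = -59.96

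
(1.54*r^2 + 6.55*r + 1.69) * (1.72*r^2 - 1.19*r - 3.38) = 2.6488*r^4 + 9.4334*r^3 - 10.0929*r^2 - 24.1501*r - 5.7122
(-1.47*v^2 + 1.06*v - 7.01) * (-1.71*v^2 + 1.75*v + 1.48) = 2.5137*v^4 - 4.3851*v^3 + 11.6665*v^2 - 10.6987*v - 10.3748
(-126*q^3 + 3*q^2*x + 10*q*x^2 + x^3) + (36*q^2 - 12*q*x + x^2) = -126*q^3 + 3*q^2*x + 36*q^2 + 10*q*x^2 - 12*q*x + x^3 + x^2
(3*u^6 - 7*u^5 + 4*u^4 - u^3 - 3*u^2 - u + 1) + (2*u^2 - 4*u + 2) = 3*u^6 - 7*u^5 + 4*u^4 - u^3 - u^2 - 5*u + 3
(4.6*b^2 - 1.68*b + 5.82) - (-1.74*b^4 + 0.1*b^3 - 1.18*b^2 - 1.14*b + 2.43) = 1.74*b^4 - 0.1*b^3 + 5.78*b^2 - 0.54*b + 3.39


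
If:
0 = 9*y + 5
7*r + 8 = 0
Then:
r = -8/7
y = -5/9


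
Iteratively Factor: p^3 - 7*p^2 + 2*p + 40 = (p + 2)*(p^2 - 9*p + 20) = (p - 4)*(p + 2)*(p - 5)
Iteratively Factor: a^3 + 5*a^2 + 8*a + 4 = (a + 2)*(a^2 + 3*a + 2) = (a + 2)^2*(a + 1)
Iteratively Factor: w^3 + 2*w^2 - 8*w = (w - 2)*(w^2 + 4*w) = (w - 2)*(w + 4)*(w)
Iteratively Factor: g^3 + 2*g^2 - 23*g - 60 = (g + 3)*(g^2 - g - 20) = (g - 5)*(g + 3)*(g + 4)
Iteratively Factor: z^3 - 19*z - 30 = (z - 5)*(z^2 + 5*z + 6) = (z - 5)*(z + 3)*(z + 2)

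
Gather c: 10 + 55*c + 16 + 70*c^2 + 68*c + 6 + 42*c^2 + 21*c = 112*c^2 + 144*c + 32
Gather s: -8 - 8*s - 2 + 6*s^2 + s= 6*s^2 - 7*s - 10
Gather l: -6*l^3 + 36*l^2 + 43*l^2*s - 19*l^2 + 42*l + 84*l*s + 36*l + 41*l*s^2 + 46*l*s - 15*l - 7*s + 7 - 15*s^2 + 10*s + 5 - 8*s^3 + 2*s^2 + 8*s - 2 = -6*l^3 + l^2*(43*s + 17) + l*(41*s^2 + 130*s + 63) - 8*s^3 - 13*s^2 + 11*s + 10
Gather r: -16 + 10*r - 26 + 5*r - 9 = 15*r - 51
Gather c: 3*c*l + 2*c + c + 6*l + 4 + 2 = c*(3*l + 3) + 6*l + 6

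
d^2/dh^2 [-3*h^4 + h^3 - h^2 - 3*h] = -36*h^2 + 6*h - 2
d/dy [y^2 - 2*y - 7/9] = 2*y - 2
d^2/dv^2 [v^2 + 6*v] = 2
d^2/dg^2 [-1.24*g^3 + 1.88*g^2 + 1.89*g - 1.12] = 3.76 - 7.44*g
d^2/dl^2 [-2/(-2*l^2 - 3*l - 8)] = 4*(-4*l^2 - 6*l + (4*l + 3)^2 - 16)/(2*l^2 + 3*l + 8)^3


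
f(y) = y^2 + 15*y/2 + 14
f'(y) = 2*y + 15/2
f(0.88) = 21.37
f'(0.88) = 9.26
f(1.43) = 26.77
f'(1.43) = 10.36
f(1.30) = 25.44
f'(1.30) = 10.10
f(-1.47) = 5.14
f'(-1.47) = 4.56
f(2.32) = 36.78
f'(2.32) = 12.14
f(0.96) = 22.12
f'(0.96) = 9.42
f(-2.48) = 1.55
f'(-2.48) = 2.54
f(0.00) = 14.00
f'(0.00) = 7.50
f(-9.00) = 27.50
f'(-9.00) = -10.50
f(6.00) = 95.00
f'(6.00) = 19.50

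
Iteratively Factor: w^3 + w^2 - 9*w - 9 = (w + 3)*(w^2 - 2*w - 3) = (w + 1)*(w + 3)*(w - 3)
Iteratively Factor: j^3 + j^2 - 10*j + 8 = (j - 2)*(j^2 + 3*j - 4) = (j - 2)*(j + 4)*(j - 1)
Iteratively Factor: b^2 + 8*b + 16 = (b + 4)*(b + 4)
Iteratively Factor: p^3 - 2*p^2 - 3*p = (p)*(p^2 - 2*p - 3) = p*(p + 1)*(p - 3)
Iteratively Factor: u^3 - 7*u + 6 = (u + 3)*(u^2 - 3*u + 2) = (u - 1)*(u + 3)*(u - 2)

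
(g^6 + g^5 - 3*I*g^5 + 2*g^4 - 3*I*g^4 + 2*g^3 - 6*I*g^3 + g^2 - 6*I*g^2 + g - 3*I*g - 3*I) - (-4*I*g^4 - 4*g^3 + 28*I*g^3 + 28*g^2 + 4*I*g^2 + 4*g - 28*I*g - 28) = g^6 + g^5 - 3*I*g^5 + 2*g^4 + I*g^4 + 6*g^3 - 34*I*g^3 - 27*g^2 - 10*I*g^2 - 3*g + 25*I*g + 28 - 3*I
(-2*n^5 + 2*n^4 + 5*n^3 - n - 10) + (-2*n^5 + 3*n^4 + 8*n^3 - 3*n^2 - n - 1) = -4*n^5 + 5*n^4 + 13*n^3 - 3*n^2 - 2*n - 11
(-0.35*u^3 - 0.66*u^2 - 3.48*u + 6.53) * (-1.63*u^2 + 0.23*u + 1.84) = 0.5705*u^5 + 0.9953*u^4 + 4.8766*u^3 - 12.6587*u^2 - 4.9013*u + 12.0152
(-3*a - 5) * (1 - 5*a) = 15*a^2 + 22*a - 5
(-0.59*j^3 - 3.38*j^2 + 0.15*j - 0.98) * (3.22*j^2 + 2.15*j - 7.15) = -1.8998*j^5 - 12.1521*j^4 - 2.5655*j^3 + 21.3339*j^2 - 3.1795*j + 7.007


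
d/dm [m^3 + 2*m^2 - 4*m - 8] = 3*m^2 + 4*m - 4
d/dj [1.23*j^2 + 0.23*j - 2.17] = 2.46*j + 0.23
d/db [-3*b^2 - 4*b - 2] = -6*b - 4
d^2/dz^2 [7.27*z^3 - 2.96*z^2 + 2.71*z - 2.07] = 43.62*z - 5.92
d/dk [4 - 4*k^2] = -8*k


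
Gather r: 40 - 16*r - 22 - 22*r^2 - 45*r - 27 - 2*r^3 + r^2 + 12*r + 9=-2*r^3 - 21*r^2 - 49*r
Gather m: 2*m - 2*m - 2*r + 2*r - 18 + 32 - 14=0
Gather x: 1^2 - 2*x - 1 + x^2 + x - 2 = x^2 - x - 2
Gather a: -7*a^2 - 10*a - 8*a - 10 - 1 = -7*a^2 - 18*a - 11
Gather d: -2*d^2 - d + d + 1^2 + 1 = 2 - 2*d^2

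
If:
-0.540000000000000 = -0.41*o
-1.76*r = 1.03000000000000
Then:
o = 1.32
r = -0.59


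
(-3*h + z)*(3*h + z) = -9*h^2 + z^2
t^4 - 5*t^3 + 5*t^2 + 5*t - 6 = (t - 3)*(t - 2)*(t - 1)*(t + 1)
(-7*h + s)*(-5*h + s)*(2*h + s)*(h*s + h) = 70*h^4*s + 70*h^4 + 11*h^3*s^2 + 11*h^3*s - 10*h^2*s^3 - 10*h^2*s^2 + h*s^4 + h*s^3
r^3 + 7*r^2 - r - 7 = (r - 1)*(r + 1)*(r + 7)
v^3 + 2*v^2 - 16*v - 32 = (v - 4)*(v + 2)*(v + 4)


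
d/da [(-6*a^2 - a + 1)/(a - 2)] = (-6*a^2 + 24*a + 1)/(a^2 - 4*a + 4)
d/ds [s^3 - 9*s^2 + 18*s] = 3*s^2 - 18*s + 18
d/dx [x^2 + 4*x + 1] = 2*x + 4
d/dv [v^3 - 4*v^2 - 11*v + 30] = 3*v^2 - 8*v - 11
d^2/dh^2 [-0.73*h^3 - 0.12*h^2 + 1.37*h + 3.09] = -4.38*h - 0.24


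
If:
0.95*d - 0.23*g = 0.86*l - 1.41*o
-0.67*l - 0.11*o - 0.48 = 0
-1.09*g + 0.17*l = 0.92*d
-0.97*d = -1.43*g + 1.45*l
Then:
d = 0.34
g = -0.38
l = -0.61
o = -0.66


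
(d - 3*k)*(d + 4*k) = d^2 + d*k - 12*k^2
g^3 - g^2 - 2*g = g*(g - 2)*(g + 1)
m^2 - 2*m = m*(m - 2)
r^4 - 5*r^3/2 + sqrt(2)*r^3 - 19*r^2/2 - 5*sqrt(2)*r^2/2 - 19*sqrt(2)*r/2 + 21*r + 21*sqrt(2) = (r - 7/2)*(r - 2)*(r + 3)*(r + sqrt(2))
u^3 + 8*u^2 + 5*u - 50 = (u - 2)*(u + 5)^2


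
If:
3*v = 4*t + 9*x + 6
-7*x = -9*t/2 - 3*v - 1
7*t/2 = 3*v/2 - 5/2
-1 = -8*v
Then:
No Solution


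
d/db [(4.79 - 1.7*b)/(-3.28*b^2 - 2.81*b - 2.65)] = (-5.576*b^2 + 31.4224*b + 17.9649)/(10.7584*b^4 + 18.4336*b^3 + 25.2801*b^2 + 14.893*b + 7.0225)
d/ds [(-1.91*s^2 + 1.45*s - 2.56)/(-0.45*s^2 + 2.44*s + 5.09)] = (-4.0079*s^2 - 21.7478*s + 13.6269)/(0.2025*s^4 - 2.196*s^3 + 1.3726*s^2 + 24.8392*s + 25.9081)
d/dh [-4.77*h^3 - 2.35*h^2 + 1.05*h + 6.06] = -14.31*h^2 - 4.7*h + 1.05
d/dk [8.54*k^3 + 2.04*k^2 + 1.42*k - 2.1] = 25.62*k^2 + 4.08*k + 1.42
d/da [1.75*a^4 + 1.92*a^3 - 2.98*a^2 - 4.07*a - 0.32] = 7.0*a^3 + 5.76*a^2 - 5.96*a - 4.07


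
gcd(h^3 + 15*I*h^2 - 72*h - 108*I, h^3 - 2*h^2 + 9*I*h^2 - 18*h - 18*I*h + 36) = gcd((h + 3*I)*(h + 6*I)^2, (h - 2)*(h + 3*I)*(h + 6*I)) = h^2 + 9*I*h - 18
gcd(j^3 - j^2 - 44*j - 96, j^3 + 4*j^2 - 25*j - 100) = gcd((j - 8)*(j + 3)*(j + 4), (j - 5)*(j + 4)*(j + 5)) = j + 4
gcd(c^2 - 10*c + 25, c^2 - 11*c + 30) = c - 5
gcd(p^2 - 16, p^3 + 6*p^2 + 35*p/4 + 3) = p + 4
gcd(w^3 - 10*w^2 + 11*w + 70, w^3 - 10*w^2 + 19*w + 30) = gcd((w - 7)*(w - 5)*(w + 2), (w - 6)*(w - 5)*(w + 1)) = w - 5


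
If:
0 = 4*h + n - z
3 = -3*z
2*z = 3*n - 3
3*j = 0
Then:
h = -1/3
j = 0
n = 1/3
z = -1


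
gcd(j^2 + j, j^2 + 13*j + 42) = 1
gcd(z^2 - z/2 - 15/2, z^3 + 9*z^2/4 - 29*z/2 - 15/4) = z - 3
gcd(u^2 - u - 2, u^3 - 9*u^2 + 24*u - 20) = u - 2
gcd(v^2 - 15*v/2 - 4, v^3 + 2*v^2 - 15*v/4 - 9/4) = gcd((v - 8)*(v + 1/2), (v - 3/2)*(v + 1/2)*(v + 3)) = v + 1/2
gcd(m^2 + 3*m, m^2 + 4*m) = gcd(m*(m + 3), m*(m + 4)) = m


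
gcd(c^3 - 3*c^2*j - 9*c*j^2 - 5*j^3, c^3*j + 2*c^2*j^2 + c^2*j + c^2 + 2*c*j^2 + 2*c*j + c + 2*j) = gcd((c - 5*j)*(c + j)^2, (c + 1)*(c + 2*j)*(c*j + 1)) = 1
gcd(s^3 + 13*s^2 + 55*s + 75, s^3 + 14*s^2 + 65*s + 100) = s^2 + 10*s + 25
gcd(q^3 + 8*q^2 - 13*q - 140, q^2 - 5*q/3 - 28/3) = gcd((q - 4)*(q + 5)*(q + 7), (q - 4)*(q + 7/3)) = q - 4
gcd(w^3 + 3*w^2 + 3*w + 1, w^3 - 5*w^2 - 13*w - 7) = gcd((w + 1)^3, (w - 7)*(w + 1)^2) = w^2 + 2*w + 1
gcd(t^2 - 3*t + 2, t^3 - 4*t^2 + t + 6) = t - 2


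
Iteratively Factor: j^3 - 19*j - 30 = (j - 5)*(j^2 + 5*j + 6) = (j - 5)*(j + 2)*(j + 3)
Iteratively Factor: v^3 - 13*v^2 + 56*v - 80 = (v - 4)*(v^2 - 9*v + 20) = (v - 5)*(v - 4)*(v - 4)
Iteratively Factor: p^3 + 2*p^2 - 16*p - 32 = (p - 4)*(p^2 + 6*p + 8) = (p - 4)*(p + 4)*(p + 2)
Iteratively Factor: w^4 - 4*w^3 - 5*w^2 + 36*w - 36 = (w + 3)*(w^3 - 7*w^2 + 16*w - 12) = (w - 2)*(w + 3)*(w^2 - 5*w + 6) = (w - 3)*(w - 2)*(w + 3)*(w - 2)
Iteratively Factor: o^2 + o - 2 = (o - 1)*(o + 2)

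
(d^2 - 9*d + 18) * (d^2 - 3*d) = d^4 - 12*d^3 + 45*d^2 - 54*d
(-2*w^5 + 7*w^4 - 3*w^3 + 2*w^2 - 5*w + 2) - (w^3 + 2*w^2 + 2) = -2*w^5 + 7*w^4 - 4*w^3 - 5*w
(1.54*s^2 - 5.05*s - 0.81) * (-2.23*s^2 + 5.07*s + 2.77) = -3.4342*s^4 + 19.0693*s^3 - 19.5314*s^2 - 18.0952*s - 2.2437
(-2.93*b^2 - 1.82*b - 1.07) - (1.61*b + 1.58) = -2.93*b^2 - 3.43*b - 2.65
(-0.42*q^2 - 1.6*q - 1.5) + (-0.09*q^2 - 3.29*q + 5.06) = -0.51*q^2 - 4.89*q + 3.56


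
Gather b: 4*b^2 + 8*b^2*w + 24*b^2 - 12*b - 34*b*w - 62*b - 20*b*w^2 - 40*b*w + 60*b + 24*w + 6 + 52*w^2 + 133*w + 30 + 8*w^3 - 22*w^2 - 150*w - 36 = b^2*(8*w + 28) + b*(-20*w^2 - 74*w - 14) + 8*w^3 + 30*w^2 + 7*w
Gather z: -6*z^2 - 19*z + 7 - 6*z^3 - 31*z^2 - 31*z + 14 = -6*z^3 - 37*z^2 - 50*z + 21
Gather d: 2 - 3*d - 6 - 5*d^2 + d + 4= -5*d^2 - 2*d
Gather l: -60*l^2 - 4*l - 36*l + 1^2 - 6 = -60*l^2 - 40*l - 5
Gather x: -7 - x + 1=-x - 6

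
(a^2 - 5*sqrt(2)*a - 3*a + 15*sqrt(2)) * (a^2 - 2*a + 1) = a^4 - 5*sqrt(2)*a^3 - 5*a^3 + 7*a^2 + 25*sqrt(2)*a^2 - 35*sqrt(2)*a - 3*a + 15*sqrt(2)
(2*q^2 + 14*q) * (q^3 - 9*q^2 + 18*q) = 2*q^5 - 4*q^4 - 90*q^3 + 252*q^2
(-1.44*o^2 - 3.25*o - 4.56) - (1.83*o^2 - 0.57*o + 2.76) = -3.27*o^2 - 2.68*o - 7.32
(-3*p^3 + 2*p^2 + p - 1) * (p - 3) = -3*p^4 + 11*p^3 - 5*p^2 - 4*p + 3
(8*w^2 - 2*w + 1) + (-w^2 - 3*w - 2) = 7*w^2 - 5*w - 1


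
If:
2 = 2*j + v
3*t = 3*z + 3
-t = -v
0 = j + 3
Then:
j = -3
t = 8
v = 8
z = 7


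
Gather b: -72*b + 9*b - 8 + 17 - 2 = 7 - 63*b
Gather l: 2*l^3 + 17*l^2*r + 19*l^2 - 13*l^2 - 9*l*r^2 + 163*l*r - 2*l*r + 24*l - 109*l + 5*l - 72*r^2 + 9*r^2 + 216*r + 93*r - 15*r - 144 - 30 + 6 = 2*l^3 + l^2*(17*r + 6) + l*(-9*r^2 + 161*r - 80) - 63*r^2 + 294*r - 168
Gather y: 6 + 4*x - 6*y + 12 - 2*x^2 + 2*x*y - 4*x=-2*x^2 + y*(2*x - 6) + 18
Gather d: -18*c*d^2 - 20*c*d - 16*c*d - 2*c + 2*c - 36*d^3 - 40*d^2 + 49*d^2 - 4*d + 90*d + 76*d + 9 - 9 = -36*d^3 + d^2*(9 - 18*c) + d*(162 - 36*c)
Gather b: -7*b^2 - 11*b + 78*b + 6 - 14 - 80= -7*b^2 + 67*b - 88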